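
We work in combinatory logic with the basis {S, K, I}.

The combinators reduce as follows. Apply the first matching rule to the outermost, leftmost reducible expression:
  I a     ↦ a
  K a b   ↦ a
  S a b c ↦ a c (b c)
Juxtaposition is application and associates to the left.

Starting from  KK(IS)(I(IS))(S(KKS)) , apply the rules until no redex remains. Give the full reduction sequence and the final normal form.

  start: KK(IS)(I(IS))(S(KKS))
  →1  K(I(IS))(S(KKS))
  →2  I(IS)
  →3  IS
  →4  S

Answer: normal form = S  (in 4 steps)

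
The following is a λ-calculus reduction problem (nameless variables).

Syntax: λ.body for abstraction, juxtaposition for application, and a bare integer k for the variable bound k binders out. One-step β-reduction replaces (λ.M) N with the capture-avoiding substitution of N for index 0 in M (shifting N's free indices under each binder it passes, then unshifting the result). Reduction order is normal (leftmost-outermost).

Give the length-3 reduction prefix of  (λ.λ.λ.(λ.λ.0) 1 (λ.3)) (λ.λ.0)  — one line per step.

Answer: after 3 steps: λ.λ.λ.λ.λ.0

Reduction:
  start: (λ.λ.λ.(λ.λ.0) 1 (λ.3)) (λ.λ.0)
  →1  λ.λ.(λ.λ.0) 1 (λ.λ.λ.0)
  →2  λ.λ.(λ.0) (λ.λ.λ.0)
  →3  λ.λ.λ.λ.λ.0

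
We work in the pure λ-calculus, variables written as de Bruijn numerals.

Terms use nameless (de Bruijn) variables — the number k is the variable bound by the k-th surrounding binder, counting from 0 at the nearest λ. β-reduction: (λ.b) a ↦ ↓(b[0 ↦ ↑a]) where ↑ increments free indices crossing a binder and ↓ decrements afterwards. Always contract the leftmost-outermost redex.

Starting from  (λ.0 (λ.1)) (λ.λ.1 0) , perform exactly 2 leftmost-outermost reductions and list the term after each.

  start: (λ.0 (λ.1)) (λ.λ.1 0)
  →1  (λ.λ.1 0) (λ.λ.λ.1 0)
  →2  λ.(λ.λ.λ.1 0) 0

Answer: after 2 steps: λ.(λ.λ.λ.1 0) 0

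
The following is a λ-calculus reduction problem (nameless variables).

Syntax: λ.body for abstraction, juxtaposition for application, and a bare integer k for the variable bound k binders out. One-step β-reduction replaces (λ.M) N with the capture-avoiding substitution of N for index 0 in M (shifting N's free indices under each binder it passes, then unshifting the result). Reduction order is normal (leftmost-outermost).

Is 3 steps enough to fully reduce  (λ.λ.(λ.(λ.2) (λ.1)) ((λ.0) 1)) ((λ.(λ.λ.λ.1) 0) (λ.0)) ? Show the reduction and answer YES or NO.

Answer: YES — reaches normal form λ.0 in 3 ≤ 3 steps

Derivation:
  start: (λ.λ.(λ.(λ.2) (λ.1)) ((λ.0) 1)) ((λ.(λ.λ.λ.1) 0) (λ.0))
  step 1: λ.(λ.(λ.2) (λ.1)) ((λ.0) ((λ.(λ.λ.λ.1) 0) (λ.0)))
  step 2: λ.(λ.1) (λ.(λ.0) ((λ.(λ.λ.λ.1) 0) (λ.0)))
  step 3: λ.0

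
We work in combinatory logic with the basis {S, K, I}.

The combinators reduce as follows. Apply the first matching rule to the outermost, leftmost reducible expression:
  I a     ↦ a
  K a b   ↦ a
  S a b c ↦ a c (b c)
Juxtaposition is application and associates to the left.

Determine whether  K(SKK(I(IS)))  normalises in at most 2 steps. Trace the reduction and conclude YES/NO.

Answer: NO — after 2 steps the term is K(I(IS)), not yet normal

Working:
  start: K(SKK(I(IS)))
  →1  K(K(I(IS))(K(I(IS))))
  →2  K(I(IS))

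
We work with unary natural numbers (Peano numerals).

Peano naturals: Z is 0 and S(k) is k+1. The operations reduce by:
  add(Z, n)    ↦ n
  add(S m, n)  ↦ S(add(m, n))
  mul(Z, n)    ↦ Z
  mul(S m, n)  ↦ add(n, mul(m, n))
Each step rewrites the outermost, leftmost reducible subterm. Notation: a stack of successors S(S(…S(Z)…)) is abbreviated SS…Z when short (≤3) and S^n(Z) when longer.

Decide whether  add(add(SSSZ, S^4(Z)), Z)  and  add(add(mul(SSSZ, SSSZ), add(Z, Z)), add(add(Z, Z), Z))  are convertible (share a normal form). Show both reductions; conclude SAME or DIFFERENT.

Term A:
  start: add(add(SSSZ, S^4(Z)), Z)
  →1  add(S(add(SSZ, S^4(Z))), Z)
  →2  S(add(add(SSZ, S^4(Z)), Z))
  →3  S(add(S(add(SZ, S^4(Z))), Z))
  →4  S(S(add(add(SZ, S^4(Z)), Z)))
  →5  S(S(add(S(add(Z, S^4(Z))), Z)))
  →6  S(S(S(add(add(Z, S^4(Z)), Z))))
  →7  S(S(S(add(S^4(Z), Z))))
  →8  S(S(S(S(add(SSSZ, Z)))))
  →9  S(S(S(S(S(add(SSZ, Z))))))
  →10  S(S(S(S(S(S(add(SZ, Z)))))))
  →11  S(S(S(S(S(S(S(add(Z, Z))))))))
  →12  S^7(Z)

Term B:
  start: add(add(mul(SSSZ, SSSZ), add(Z, Z)), add(add(Z, Z), Z))
  →1  add(add(add(SSSZ, mul(SSZ, SSSZ)), add(Z, Z)), add(add(Z, Z), Z))
  →2  add(add(S(add(SSZ, mul(SSZ, SSSZ))), add(Z, Z)), add(add(Z, Z), Z))
  →3  add(S(add(add(SSZ, mul(SSZ, SSSZ)), add(Z, Z))), add(add(Z, Z), Z))
  →4  S(add(add(add(SSZ, mul(SSZ, SSSZ)), add(Z, Z)), add(add(Z, Z), Z)))
  →5  S(add(add(S(add(SZ, mul(SSZ, SSSZ))), add(Z, Z)), add(add(Z, Z), Z)))
  →6  S(add(S(add(add(SZ, mul(SSZ, SSSZ)), add(Z, Z))), add(add(Z, Z), Z)))
  →7  S(S(add(add(add(SZ, mul(SSZ, SSSZ)), add(Z, Z)), add(add(Z, Z), Z))))
  →8  S(S(add(add(S(add(Z, mul(SSZ, SSSZ))), add(Z, Z)), add(add(Z, Z), Z))))
  →9  S(S(add(S(add(add(Z, mul(SSZ, SSSZ)), add(Z, Z))), add(add(Z, Z), Z))))
  →10  S(S(S(add(add(add(Z, mul(SSZ, SSSZ)), add(Z, Z)), add(add(Z, Z), Z)))))
  →11  S(S(S(add(add(mul(SSZ, SSSZ), add(Z, Z)), add(add(Z, Z), Z)))))
  →12  S(S(S(add(add(add(SSSZ, mul(SZ, SSSZ)), add(Z, Z)), add(add(Z, Z), Z)))))
  →13  S(S(S(add(add(S(add(SSZ, mul(SZ, SSSZ))), add(Z, Z)), add(add(Z, Z), Z)))))
  →14  S(S(S(add(S(add(add(SSZ, mul(SZ, SSSZ)), add(Z, Z))), add(add(Z, Z), Z)))))
  →15  S(S(S(S(add(add(add(SSZ, mul(SZ, SSSZ)), add(Z, Z)), add(add(Z, Z), Z))))))
  →16  S(S(S(S(add(add(S(add(SZ, mul(SZ, SSSZ))), add(Z, Z)), add(add(Z, Z), Z))))))
  →17  S(S(S(S(add(S(add(add(SZ, mul(SZ, SSSZ)), add(Z, Z))), add(add(Z, Z), Z))))))
  →18  S(S(S(S(S(add(add(add(SZ, mul(SZ, SSSZ)), add(Z, Z)), add(add(Z, Z), Z)))))))
  →19  S(S(S(S(S(add(add(S(add(Z, mul(SZ, SSSZ))), add(Z, Z)), add(add(Z, Z), Z)))))))
  →20  S(S(S(S(S(add(S(add(add(Z, mul(SZ, SSSZ)), add(Z, Z))), add(add(Z, Z), Z)))))))
  →21  S(S(S(S(S(S(add(add(add(Z, mul(SZ, SSSZ)), add(Z, Z)), add(add(Z, Z), Z))))))))
  →22  S(S(S(S(S(S(add(add(mul(SZ, SSSZ), add(Z, Z)), add(add(Z, Z), Z))))))))
  →23  S(S(S(S(S(S(add(add(add(SSSZ, mul(Z, SSSZ)), add(Z, Z)), add(add(Z, Z), Z))))))))
  →24  S(S(S(S(S(S(add(add(S(add(SSZ, mul(Z, SSSZ))), add(Z, Z)), add(add(Z, Z), Z))))))))
  →25  S(S(S(S(S(S(add(S(add(add(SSZ, mul(Z, SSSZ)), add(Z, Z))), add(add(Z, Z), Z))))))))
  →26  S(S(S(S(S(S(S(add(add(add(SSZ, mul(Z, SSSZ)), add(Z, Z)), add(add(Z, Z), Z)))))))))
  →27  S(S(S(S(S(S(S(add(add(S(add(SZ, mul(Z, SSSZ))), add(Z, Z)), add(add(Z, Z), Z)))))))))
  →28  S(S(S(S(S(S(S(add(S(add(add(SZ, mul(Z, SSSZ)), add(Z, Z))), add(add(Z, Z), Z)))))))))
  →29  S(S(S(S(S(S(S(S(add(add(add(SZ, mul(Z, SSSZ)), add(Z, Z)), add(add(Z, Z), Z))))))))))
  →30  S(S(S(S(S(S(S(S(add(add(S(add(Z, mul(Z, SSSZ))), add(Z, Z)), add(add(Z, Z), Z))))))))))
  →31  S(S(S(S(S(S(S(S(add(S(add(add(Z, mul(Z, SSSZ)), add(Z, Z))), add(add(Z, Z), Z))))))))))
  →32  S(S(S(S(S(S(S(S(S(add(add(add(Z, mul(Z, SSSZ)), add(Z, Z)), add(add(Z, Z), Z)))))))))))
  →33  S(S(S(S(S(S(S(S(S(add(add(mul(Z, SSSZ), add(Z, Z)), add(add(Z, Z), Z)))))))))))
  →34  S(S(S(S(S(S(S(S(S(add(add(Z, add(Z, Z)), add(add(Z, Z), Z)))))))))))
  →35  S(S(S(S(S(S(S(S(S(add(add(Z, Z), add(add(Z, Z), Z)))))))))))
  →36  S(S(S(S(S(S(S(S(S(add(Z, add(add(Z, Z), Z)))))))))))
  →37  S(S(S(S(S(S(S(S(S(add(add(Z, Z), Z))))))))))
  →38  S(S(S(S(S(S(S(S(S(add(Z, Z))))))))))
  →39  S^9(Z)

Answer: DIFFERENT — A ⇓ S^7(Z), B ⇓ S^9(Z)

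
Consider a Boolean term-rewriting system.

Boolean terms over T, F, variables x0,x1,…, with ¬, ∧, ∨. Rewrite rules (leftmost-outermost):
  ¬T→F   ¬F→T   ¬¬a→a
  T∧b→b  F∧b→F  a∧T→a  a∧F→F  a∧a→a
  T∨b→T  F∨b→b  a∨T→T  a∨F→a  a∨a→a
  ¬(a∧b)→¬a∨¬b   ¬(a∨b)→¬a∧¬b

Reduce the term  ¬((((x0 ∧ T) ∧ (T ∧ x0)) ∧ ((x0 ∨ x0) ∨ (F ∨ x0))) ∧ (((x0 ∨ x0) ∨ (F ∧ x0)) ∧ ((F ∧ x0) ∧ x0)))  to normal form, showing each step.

Answer: normal form = T  (in 33 steps)

Reduction:
  start: ¬((((x0 ∧ T) ∧ (T ∧ x0)) ∧ ((x0 ∨ x0) ∨ (F ∨ x0))) ∧ (((x0 ∨ x0) ∨ (F ∧ x0)) ∧ ((F ∧ x0) ∧ x0)))
  step 1: ¬(((x0 ∧ T) ∧ (T ∧ x0)) ∧ ((x0 ∨ x0) ∨ (F ∨ x0))) ∨ ¬(((x0 ∨ x0) ∨ (F ∧ x0)) ∧ ((F ∧ x0) ∧ x0))
  step 2: (¬((x0 ∧ T) ∧ (T ∧ x0)) ∨ ¬((x0 ∨ x0) ∨ (F ∨ x0))) ∨ ¬(((x0 ∨ x0) ∨ (F ∧ x0)) ∧ ((F ∧ x0) ∧ x0))
  step 3: ((¬(x0 ∧ T) ∨ ¬(T ∧ x0)) ∨ ¬((x0 ∨ x0) ∨ (F ∨ x0))) ∨ ¬(((x0 ∨ x0) ∨ (F ∧ x0)) ∧ ((F ∧ x0) ∧ x0))
  step 4: (((¬x0 ∨ ¬T) ∨ ¬(T ∧ x0)) ∨ ¬((x0 ∨ x0) ∨ (F ∨ x0))) ∨ ¬(((x0 ∨ x0) ∨ (F ∧ x0)) ∧ ((F ∧ x0) ∧ x0))
  step 5: (((¬x0 ∨ F) ∨ ¬(T ∧ x0)) ∨ ¬((x0 ∨ x0) ∨ (F ∨ x0))) ∨ ¬(((x0 ∨ x0) ∨ (F ∧ x0)) ∧ ((F ∧ x0) ∧ x0))
  step 6: ((¬x0 ∨ ¬(T ∧ x0)) ∨ ¬((x0 ∨ x0) ∨ (F ∨ x0))) ∨ ¬(((x0 ∨ x0) ∨ (F ∧ x0)) ∧ ((F ∧ x0) ∧ x0))
  step 7: ((¬x0 ∨ (¬T ∨ ¬x0)) ∨ ¬((x0 ∨ x0) ∨ (F ∨ x0))) ∨ ¬(((x0 ∨ x0) ∨ (F ∧ x0)) ∧ ((F ∧ x0) ∧ x0))
  step 8: ((¬x0 ∨ (F ∨ ¬x0)) ∨ ¬((x0 ∨ x0) ∨ (F ∨ x0))) ∨ ¬(((x0 ∨ x0) ∨ (F ∧ x0)) ∧ ((F ∧ x0) ∧ x0))
  step 9: ((¬x0 ∨ ¬x0) ∨ ¬((x0 ∨ x0) ∨ (F ∨ x0))) ∨ ¬(((x0 ∨ x0) ∨ (F ∧ x0)) ∧ ((F ∧ x0) ∧ x0))
  step 10: (¬x0 ∨ ¬((x0 ∨ x0) ∨ (F ∨ x0))) ∨ ¬(((x0 ∨ x0) ∨ (F ∧ x0)) ∧ ((F ∧ x0) ∧ x0))
  step 11: (¬x0 ∨ (¬(x0 ∨ x0) ∧ ¬(F ∨ x0))) ∨ ¬(((x0 ∨ x0) ∨ (F ∧ x0)) ∧ ((F ∧ x0) ∧ x0))
  step 12: (¬x0 ∨ ((¬x0 ∧ ¬x0) ∧ ¬(F ∨ x0))) ∨ ¬(((x0 ∨ x0) ∨ (F ∧ x0)) ∧ ((F ∧ x0) ∧ x0))
  step 13: (¬x0 ∨ (¬x0 ∧ ¬(F ∨ x0))) ∨ ¬(((x0 ∨ x0) ∨ (F ∧ x0)) ∧ ((F ∧ x0) ∧ x0))
  step 14: (¬x0 ∨ (¬x0 ∧ (¬F ∧ ¬x0))) ∨ ¬(((x0 ∨ x0) ∨ (F ∧ x0)) ∧ ((F ∧ x0) ∧ x0))
  step 15: (¬x0 ∨ (¬x0 ∧ (T ∧ ¬x0))) ∨ ¬(((x0 ∨ x0) ∨ (F ∧ x0)) ∧ ((F ∧ x0) ∧ x0))
  step 16: (¬x0 ∨ (¬x0 ∧ ¬x0)) ∨ ¬(((x0 ∨ x0) ∨ (F ∧ x0)) ∧ ((F ∧ x0) ∧ x0))
  step 17: (¬x0 ∨ ¬x0) ∨ ¬(((x0 ∨ x0) ∨ (F ∧ x0)) ∧ ((F ∧ x0) ∧ x0))
  step 18: ¬x0 ∨ ¬(((x0 ∨ x0) ∨ (F ∧ x0)) ∧ ((F ∧ x0) ∧ x0))
  step 19: ¬x0 ∨ (¬((x0 ∨ x0) ∨ (F ∧ x0)) ∨ ¬((F ∧ x0) ∧ x0))
  step 20: ¬x0 ∨ ((¬(x0 ∨ x0) ∧ ¬(F ∧ x0)) ∨ ¬((F ∧ x0) ∧ x0))
  step 21: ¬x0 ∨ (((¬x0 ∧ ¬x0) ∧ ¬(F ∧ x0)) ∨ ¬((F ∧ x0) ∧ x0))
  step 22: ¬x0 ∨ ((¬x0 ∧ ¬(F ∧ x0)) ∨ ¬((F ∧ x0) ∧ x0))
  step 23: ¬x0 ∨ ((¬x0 ∧ (¬F ∨ ¬x0)) ∨ ¬((F ∧ x0) ∧ x0))
  step 24: ¬x0 ∨ ((¬x0 ∧ (T ∨ ¬x0)) ∨ ¬((F ∧ x0) ∧ x0))
  step 25: ¬x0 ∨ ((¬x0 ∧ T) ∨ ¬((F ∧ x0) ∧ x0))
  step 26: ¬x0 ∨ (¬x0 ∨ ¬((F ∧ x0) ∧ x0))
  step 27: ¬x0 ∨ (¬x0 ∨ (¬(F ∧ x0) ∨ ¬x0))
  step 28: ¬x0 ∨ (¬x0 ∨ ((¬F ∨ ¬x0) ∨ ¬x0))
  step 29: ¬x0 ∨ (¬x0 ∨ ((T ∨ ¬x0) ∨ ¬x0))
  step 30: ¬x0 ∨ (¬x0 ∨ (T ∨ ¬x0))
  step 31: ¬x0 ∨ (¬x0 ∨ T)
  step 32: ¬x0 ∨ T
  step 33: T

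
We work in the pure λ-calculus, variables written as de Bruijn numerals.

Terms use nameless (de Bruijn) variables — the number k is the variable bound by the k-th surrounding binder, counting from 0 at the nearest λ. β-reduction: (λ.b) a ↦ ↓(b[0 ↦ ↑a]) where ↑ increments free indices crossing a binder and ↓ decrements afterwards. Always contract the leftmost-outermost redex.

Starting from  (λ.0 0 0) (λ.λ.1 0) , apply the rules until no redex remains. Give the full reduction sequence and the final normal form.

Answer: normal form = λ.λ.1 0  (in 5 steps)

Derivation:
  start: (λ.0 0 0) (λ.λ.1 0)
  [1] (λ.λ.1 0) (λ.λ.1 0) (λ.λ.1 0)
  [2] (λ.(λ.λ.1 0) 0) (λ.λ.1 0)
  [3] (λ.λ.1 0) (λ.λ.1 0)
  [4] λ.(λ.λ.1 0) 0
  [5] λ.λ.1 0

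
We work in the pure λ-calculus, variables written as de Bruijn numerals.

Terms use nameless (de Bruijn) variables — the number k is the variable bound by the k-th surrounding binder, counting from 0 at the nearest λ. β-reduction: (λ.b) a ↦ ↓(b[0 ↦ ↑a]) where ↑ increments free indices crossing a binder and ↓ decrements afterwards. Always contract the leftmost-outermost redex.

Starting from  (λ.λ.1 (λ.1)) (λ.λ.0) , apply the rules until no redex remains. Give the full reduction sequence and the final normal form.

  start: (λ.λ.1 (λ.1)) (λ.λ.0)
  step 1: λ.(λ.λ.0) (λ.1)
  step 2: λ.λ.0

Answer: normal form = λ.λ.0  (in 2 steps)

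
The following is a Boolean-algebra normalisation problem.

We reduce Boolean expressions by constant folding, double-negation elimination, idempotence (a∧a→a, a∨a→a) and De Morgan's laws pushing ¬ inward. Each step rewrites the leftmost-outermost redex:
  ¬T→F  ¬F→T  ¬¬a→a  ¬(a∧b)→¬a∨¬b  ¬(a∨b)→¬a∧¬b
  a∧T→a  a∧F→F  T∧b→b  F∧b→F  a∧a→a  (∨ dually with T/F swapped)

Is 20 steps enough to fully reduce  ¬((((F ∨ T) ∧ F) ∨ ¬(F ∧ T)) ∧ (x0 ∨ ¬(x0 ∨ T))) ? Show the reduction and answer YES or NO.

Answer: YES — reaches normal form ¬x0 in 17 ≤ 20 steps

Derivation:
  start: ¬((((F ∨ T) ∧ F) ∨ ¬(F ∧ T)) ∧ (x0 ∨ ¬(x0 ∨ T)))
  step 1: ¬(((F ∨ T) ∧ F) ∨ ¬(F ∧ T)) ∨ ¬(x0 ∨ ¬(x0 ∨ T))
  step 2: (¬((F ∨ T) ∧ F) ∧ ¬¬(F ∧ T)) ∨ ¬(x0 ∨ ¬(x0 ∨ T))
  step 3: ((¬(F ∨ T) ∨ ¬F) ∧ ¬¬(F ∧ T)) ∨ ¬(x0 ∨ ¬(x0 ∨ T))
  step 4: (((¬F ∧ ¬T) ∨ ¬F) ∧ ¬¬(F ∧ T)) ∨ ¬(x0 ∨ ¬(x0 ∨ T))
  step 5: (((T ∧ ¬T) ∨ ¬F) ∧ ¬¬(F ∧ T)) ∨ ¬(x0 ∨ ¬(x0 ∨ T))
  step 6: ((¬T ∨ ¬F) ∧ ¬¬(F ∧ T)) ∨ ¬(x0 ∨ ¬(x0 ∨ T))
  step 7: ((F ∨ ¬F) ∧ ¬¬(F ∧ T)) ∨ ¬(x0 ∨ ¬(x0 ∨ T))
  step 8: (¬F ∧ ¬¬(F ∧ T)) ∨ ¬(x0 ∨ ¬(x0 ∨ T))
  step 9: (T ∧ ¬¬(F ∧ T)) ∨ ¬(x0 ∨ ¬(x0 ∨ T))
  step 10: ¬¬(F ∧ T) ∨ ¬(x0 ∨ ¬(x0 ∨ T))
  step 11: (F ∧ T) ∨ ¬(x0 ∨ ¬(x0 ∨ T))
  step 12: F ∨ ¬(x0 ∨ ¬(x0 ∨ T))
  step 13: ¬(x0 ∨ ¬(x0 ∨ T))
  step 14: ¬x0 ∧ ¬¬(x0 ∨ T)
  step 15: ¬x0 ∧ (x0 ∨ T)
  step 16: ¬x0 ∧ T
  step 17: ¬x0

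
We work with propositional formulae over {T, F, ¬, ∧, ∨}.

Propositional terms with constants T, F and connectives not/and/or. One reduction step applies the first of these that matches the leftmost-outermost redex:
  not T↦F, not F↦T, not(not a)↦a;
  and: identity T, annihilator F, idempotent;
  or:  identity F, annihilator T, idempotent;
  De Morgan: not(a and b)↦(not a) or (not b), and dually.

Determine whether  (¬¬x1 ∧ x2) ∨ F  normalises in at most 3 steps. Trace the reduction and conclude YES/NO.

  start: (¬¬x1 ∧ x2) ∨ F
  [1] ¬¬x1 ∧ x2
  [2] x1 ∧ x2

Answer: YES — reaches normal form x1 ∧ x2 in 2 ≤ 3 steps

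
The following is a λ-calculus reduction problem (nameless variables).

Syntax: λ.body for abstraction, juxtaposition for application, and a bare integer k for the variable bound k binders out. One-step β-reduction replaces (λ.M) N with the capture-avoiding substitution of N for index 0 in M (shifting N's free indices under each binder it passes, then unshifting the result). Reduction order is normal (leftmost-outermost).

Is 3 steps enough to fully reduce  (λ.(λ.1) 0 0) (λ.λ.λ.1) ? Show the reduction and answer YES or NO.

Answer: YES — reaches normal form λ.λ.1 in 3 ≤ 3 steps

Reduction:
  start: (λ.(λ.1) 0 0) (λ.λ.λ.1)
  step 1: (λ.λ.λ.λ.1) (λ.λ.λ.1) (λ.λ.λ.1)
  step 2: (λ.λ.λ.1) (λ.λ.λ.1)
  step 3: λ.λ.1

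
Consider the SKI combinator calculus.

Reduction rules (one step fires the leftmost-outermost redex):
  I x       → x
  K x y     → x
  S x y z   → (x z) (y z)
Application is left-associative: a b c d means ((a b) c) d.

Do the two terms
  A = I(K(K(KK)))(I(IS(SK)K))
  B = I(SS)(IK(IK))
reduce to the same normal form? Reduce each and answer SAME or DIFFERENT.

Answer: DIFFERENT — A ⇓ K(KK), B ⇓ SS(KK)

Reduction:
Term A:
  start: I(K(K(KK)))(I(IS(SK)K))
  →1  K(K(KK))(I(IS(SK)K))
  →2  K(KK)

Term B:
  start: I(SS)(IK(IK))
  →1  SS(IK(IK))
  →2  SS(K(IK))
  →3  SS(KK)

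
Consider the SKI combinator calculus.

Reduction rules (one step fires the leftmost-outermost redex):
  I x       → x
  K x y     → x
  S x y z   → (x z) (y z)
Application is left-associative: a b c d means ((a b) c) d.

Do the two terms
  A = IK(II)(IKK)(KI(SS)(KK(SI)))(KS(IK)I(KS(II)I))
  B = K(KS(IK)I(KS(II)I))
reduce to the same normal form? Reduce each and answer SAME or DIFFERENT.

Answer: SAME — A ⇓ K(SI(SI)), B ⇓ K(SI(SI))

Working:
Term A:
  start: IK(II)(IKK)(KI(SS)(KK(SI)))(KS(IK)I(KS(II)I))
  →1  K(II)(IKK)(KI(SS)(KK(SI)))(KS(IK)I(KS(II)I))
  →2  II(KI(SS)(KK(SI)))(KS(IK)I(KS(II)I))
  →3  I(KI(SS)(KK(SI)))(KS(IK)I(KS(II)I))
  →4  KI(SS)(KK(SI))(KS(IK)I(KS(II)I))
  →5  I(KK(SI))(KS(IK)I(KS(II)I))
  →6  KK(SI)(KS(IK)I(KS(II)I))
  →7  K(KS(IK)I(KS(II)I))
  →8  K(SI(KS(II)I))
  →9  K(SI(SI))

Term B:
  start: K(KS(IK)I(KS(II)I))
  →1  K(SI(KS(II)I))
  →2  K(SI(SI))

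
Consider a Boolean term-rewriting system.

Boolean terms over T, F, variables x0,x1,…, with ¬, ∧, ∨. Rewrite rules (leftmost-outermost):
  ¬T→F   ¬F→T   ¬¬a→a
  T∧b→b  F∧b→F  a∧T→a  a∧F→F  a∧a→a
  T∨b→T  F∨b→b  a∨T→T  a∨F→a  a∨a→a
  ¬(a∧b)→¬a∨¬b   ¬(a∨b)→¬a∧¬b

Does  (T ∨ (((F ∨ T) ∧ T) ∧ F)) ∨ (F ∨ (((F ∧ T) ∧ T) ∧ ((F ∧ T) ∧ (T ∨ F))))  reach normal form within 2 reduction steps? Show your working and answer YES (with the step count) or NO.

Answer: YES — reaches normal form T in 2 ≤ 2 steps

Working:
  start: (T ∨ (((F ∨ T) ∧ T) ∧ F)) ∨ (F ∨ (((F ∧ T) ∧ T) ∧ ((F ∧ T) ∧ (T ∨ F))))
  step 1: T ∨ (F ∨ (((F ∧ T) ∧ T) ∧ ((F ∧ T) ∧ (T ∨ F))))
  step 2: T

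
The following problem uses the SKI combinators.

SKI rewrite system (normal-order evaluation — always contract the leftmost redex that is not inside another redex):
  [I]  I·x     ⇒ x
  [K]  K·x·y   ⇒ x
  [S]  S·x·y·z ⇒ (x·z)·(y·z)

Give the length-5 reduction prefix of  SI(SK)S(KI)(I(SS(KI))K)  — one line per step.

  start: SI(SK)S(KI)(I(SS(KI))K)
  step 1: IS(SKS)(KI)(I(SS(KI))K)
  step 2: S(SKS)(KI)(I(SS(KI))K)
  step 3: SKS(I(SS(KI))K)(KI(I(SS(KI))K))
  step 4: K(I(SS(KI))K)(S(I(SS(KI))K))(KI(I(SS(KI))K))
  step 5: I(SS(KI))K(KI(I(SS(KI))K))

Answer: after 5 steps: I(SS(KI))K(KI(I(SS(KI))K))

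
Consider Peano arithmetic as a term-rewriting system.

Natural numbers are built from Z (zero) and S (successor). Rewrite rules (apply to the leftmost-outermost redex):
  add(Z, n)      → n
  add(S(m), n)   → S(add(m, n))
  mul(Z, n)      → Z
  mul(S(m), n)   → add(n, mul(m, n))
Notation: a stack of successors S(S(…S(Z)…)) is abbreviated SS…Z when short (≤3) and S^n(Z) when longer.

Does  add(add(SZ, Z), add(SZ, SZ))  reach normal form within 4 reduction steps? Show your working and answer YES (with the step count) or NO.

  start: add(add(SZ, Z), add(SZ, SZ))
  →1  add(S(add(Z, Z)), add(SZ, SZ))
  →2  S(add(add(Z, Z), add(SZ, SZ)))
  →3  S(add(Z, add(SZ, SZ)))
  →4  S(add(SZ, SZ))

Answer: NO — after 4 steps the term is S(add(SZ, SZ)), not yet normal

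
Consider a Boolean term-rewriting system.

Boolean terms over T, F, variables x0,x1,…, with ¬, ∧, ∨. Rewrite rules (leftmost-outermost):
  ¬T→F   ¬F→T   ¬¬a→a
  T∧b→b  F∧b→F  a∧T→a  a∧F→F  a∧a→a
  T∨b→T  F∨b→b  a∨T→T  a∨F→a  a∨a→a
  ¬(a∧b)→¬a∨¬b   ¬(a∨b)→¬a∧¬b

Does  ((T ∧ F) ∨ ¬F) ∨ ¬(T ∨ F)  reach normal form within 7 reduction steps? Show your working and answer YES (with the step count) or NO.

  start: ((T ∧ F) ∨ ¬F) ∨ ¬(T ∨ F)
  →1  (F ∨ ¬F) ∨ ¬(T ∨ F)
  →2  ¬F ∨ ¬(T ∨ F)
  →3  T ∨ ¬(T ∨ F)
  →4  T

Answer: YES — reaches normal form T in 4 ≤ 7 steps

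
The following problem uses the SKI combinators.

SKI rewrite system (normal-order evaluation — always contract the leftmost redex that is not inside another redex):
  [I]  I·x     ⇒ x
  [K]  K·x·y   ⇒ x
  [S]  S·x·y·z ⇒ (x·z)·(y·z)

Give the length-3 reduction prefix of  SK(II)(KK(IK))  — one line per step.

Answer: after 3 steps: K

Derivation:
  start: SK(II)(KK(IK))
  [1] K(KK(IK))(II(KK(IK)))
  [2] KK(IK)
  [3] K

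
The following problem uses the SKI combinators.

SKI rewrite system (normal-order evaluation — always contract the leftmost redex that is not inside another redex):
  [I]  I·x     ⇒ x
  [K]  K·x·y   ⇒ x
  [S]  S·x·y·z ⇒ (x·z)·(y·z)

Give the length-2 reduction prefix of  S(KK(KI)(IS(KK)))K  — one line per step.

Answer: after 2 steps: S(K(S(KK)))K

Reduction:
  start: S(KK(KI)(IS(KK)))K
  [1] S(K(IS(KK)))K
  [2] S(K(S(KK)))K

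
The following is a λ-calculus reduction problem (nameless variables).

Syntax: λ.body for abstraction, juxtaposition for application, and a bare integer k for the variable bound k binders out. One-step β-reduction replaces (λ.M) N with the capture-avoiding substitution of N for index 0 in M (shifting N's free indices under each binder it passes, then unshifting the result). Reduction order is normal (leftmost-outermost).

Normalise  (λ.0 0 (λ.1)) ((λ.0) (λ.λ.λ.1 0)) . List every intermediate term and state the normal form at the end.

Answer: normal form = λ.λ.λ.λ.1 0  (in 6 steps)

Derivation:
  start: (λ.0 0 (λ.1)) ((λ.0) (λ.λ.λ.1 0))
  step 1: (λ.0) (λ.λ.λ.1 0) ((λ.0) (λ.λ.λ.1 0)) (λ.(λ.0) (λ.λ.λ.1 0))
  step 2: (λ.λ.λ.1 0) ((λ.0) (λ.λ.λ.1 0)) (λ.(λ.0) (λ.λ.λ.1 0))
  step 3: (λ.λ.1 0) (λ.(λ.0) (λ.λ.λ.1 0))
  step 4: λ.(λ.(λ.0) (λ.λ.λ.1 0)) 0
  step 5: λ.(λ.0) (λ.λ.λ.1 0)
  step 6: λ.λ.λ.λ.1 0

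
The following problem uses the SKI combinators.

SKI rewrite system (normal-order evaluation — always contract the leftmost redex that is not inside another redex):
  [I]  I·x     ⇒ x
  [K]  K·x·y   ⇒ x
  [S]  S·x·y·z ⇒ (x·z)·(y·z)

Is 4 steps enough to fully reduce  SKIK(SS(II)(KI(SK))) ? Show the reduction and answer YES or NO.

  start: SKIK(SS(II)(KI(SK)))
  →1  KK(IK)(SS(II)(KI(SK)))
  →2  K(SS(II)(KI(SK)))
  →3  K(S(KI(SK))(II(KI(SK))))
  →4  K(SI(II(KI(SK))))

Answer: NO — after 4 steps the term is K(SI(II(KI(SK)))), not yet normal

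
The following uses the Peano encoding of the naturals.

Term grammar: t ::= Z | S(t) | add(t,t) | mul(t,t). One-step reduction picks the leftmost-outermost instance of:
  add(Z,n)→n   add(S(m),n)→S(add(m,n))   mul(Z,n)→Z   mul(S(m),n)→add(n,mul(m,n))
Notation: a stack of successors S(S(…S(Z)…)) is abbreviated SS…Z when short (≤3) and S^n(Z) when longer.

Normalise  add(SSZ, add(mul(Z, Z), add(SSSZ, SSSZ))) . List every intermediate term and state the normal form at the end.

  start: add(SSZ, add(mul(Z, Z), add(SSSZ, SSSZ)))
  →1  S(add(SZ, add(mul(Z, Z), add(SSSZ, SSSZ))))
  →2  S(S(add(Z, add(mul(Z, Z), add(SSSZ, SSSZ)))))
  →3  S(S(add(mul(Z, Z), add(SSSZ, SSSZ))))
  →4  S(S(add(Z, add(SSSZ, SSSZ))))
  →5  S(S(add(SSSZ, SSSZ)))
  →6  S(S(S(add(SSZ, SSSZ))))
  →7  S(S(S(S(add(SZ, SSSZ)))))
  →8  S(S(S(S(S(add(Z, SSSZ))))))
  →9  S^8(Z)

Answer: normal form = S^8(Z)  (in 9 steps)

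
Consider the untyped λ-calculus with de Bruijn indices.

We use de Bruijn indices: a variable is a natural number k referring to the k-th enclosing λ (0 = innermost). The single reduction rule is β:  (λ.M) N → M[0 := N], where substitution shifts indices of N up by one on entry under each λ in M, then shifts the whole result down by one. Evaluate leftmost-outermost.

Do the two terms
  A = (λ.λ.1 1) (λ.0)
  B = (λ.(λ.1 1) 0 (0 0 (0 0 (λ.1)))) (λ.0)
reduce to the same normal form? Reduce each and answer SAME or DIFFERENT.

Term A:
  start: (λ.λ.1 1) (λ.0)
  step 1: λ.(λ.0) (λ.0)
  step 2: λ.λ.0

Term B:
  start: (λ.(λ.1 1) 0 (0 0 (0 0 (λ.1)))) (λ.0)
  step 1: (λ.(λ.0) (λ.0)) (λ.0) ((λ.0) (λ.0) ((λ.0) (λ.0) (λ.λ.0)))
  step 2: (λ.0) (λ.0) ((λ.0) (λ.0) ((λ.0) (λ.0) (λ.λ.0)))
  step 3: (λ.0) ((λ.0) (λ.0) ((λ.0) (λ.0) (λ.λ.0)))
  step 4: (λ.0) (λ.0) ((λ.0) (λ.0) (λ.λ.0))
  step 5: (λ.0) ((λ.0) (λ.0) (λ.λ.0))
  step 6: (λ.0) (λ.0) (λ.λ.0)
  step 7: (λ.0) (λ.λ.0)
  step 8: λ.λ.0

Answer: SAME — A ⇓ λ.λ.0, B ⇓ λ.λ.0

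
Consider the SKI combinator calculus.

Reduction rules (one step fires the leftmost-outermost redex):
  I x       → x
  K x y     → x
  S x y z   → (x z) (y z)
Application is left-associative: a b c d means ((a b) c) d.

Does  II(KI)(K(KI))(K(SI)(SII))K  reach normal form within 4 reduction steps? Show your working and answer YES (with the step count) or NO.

Answer: NO — after 4 steps the term is K(SI)(SII)K, not yet normal

Working:
  start: II(KI)(K(KI))(K(SI)(SII))K
  step 1: I(KI)(K(KI))(K(SI)(SII))K
  step 2: KI(K(KI))(K(SI)(SII))K
  step 3: I(K(SI)(SII))K
  step 4: K(SI)(SII)K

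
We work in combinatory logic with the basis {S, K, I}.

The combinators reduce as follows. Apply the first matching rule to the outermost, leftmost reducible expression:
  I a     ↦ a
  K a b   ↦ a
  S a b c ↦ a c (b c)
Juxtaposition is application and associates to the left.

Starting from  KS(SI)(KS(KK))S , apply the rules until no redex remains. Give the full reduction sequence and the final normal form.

Answer: normal form = SSS  (in 2 steps)

Reduction:
  start: KS(SI)(KS(KK))S
  step 1: S(KS(KK))S
  step 2: SSS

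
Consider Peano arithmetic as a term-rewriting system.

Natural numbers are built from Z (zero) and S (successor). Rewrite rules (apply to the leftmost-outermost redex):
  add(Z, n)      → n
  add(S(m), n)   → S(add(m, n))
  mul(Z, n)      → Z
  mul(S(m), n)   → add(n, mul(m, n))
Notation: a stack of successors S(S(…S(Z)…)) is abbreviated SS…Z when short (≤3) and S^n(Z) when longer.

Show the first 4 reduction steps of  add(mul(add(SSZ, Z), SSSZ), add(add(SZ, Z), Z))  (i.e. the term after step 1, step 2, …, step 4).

  start: add(mul(add(SSZ, Z), SSSZ), add(add(SZ, Z), Z))
  step 1: add(mul(S(add(SZ, Z)), SSSZ), add(add(SZ, Z), Z))
  step 2: add(add(SSSZ, mul(add(SZ, Z), SSSZ)), add(add(SZ, Z), Z))
  step 3: add(S(add(SSZ, mul(add(SZ, Z), SSSZ))), add(add(SZ, Z), Z))
  step 4: S(add(add(SSZ, mul(add(SZ, Z), SSSZ)), add(add(SZ, Z), Z)))

Answer: after 4 steps: S(add(add(SSZ, mul(add(SZ, Z), SSSZ)), add(add(SZ, Z), Z)))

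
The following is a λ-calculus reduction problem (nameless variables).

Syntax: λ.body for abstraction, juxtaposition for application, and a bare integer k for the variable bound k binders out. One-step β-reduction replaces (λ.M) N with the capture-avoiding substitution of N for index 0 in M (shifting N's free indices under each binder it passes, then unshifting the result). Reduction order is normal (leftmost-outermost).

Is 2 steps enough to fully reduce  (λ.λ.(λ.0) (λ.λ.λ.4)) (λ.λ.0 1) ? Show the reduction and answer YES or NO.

  start: (λ.λ.(λ.0) (λ.λ.λ.4)) (λ.λ.0 1)
  step 1: λ.(λ.0) (λ.λ.λ.λ.λ.0 1)
  step 2: λ.λ.λ.λ.λ.λ.0 1

Answer: YES — reaches normal form λ.λ.λ.λ.λ.λ.0 1 in 2 ≤ 2 steps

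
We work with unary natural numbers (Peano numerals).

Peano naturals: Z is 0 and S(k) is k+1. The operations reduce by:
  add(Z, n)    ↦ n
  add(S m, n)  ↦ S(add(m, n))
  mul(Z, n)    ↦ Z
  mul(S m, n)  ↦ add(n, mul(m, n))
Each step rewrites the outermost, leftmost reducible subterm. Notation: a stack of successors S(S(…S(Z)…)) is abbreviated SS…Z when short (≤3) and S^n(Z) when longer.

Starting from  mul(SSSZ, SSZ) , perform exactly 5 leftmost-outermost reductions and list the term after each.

  start: mul(SSSZ, SSZ)
  →1  add(SSZ, mul(SSZ, SSZ))
  →2  S(add(SZ, mul(SSZ, SSZ)))
  →3  S(S(add(Z, mul(SSZ, SSZ))))
  →4  S(S(mul(SSZ, SSZ)))
  →5  S(S(add(SSZ, mul(SZ, SSZ))))

Answer: after 5 steps: S(S(add(SSZ, mul(SZ, SSZ))))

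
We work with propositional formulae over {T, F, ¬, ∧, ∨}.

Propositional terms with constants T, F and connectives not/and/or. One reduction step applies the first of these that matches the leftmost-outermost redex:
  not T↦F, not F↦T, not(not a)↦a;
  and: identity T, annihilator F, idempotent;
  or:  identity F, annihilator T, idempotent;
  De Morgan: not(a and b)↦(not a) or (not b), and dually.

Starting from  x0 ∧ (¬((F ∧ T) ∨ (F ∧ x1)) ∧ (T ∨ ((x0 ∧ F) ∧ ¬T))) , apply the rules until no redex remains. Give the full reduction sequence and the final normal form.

Answer: normal form = x0  (in 11 steps)

Reduction:
  start: x0 ∧ (¬((F ∧ T) ∨ (F ∧ x1)) ∧ (T ∨ ((x0 ∧ F) ∧ ¬T)))
  →1  x0 ∧ ((¬(F ∧ T) ∧ ¬(F ∧ x1)) ∧ (T ∨ ((x0 ∧ F) ∧ ¬T)))
  →2  x0 ∧ (((¬F ∨ ¬T) ∧ ¬(F ∧ x1)) ∧ (T ∨ ((x0 ∧ F) ∧ ¬T)))
  →3  x0 ∧ (((T ∨ ¬T) ∧ ¬(F ∧ x1)) ∧ (T ∨ ((x0 ∧ F) ∧ ¬T)))
  →4  x0 ∧ ((T ∧ ¬(F ∧ x1)) ∧ (T ∨ ((x0 ∧ F) ∧ ¬T)))
  →5  x0 ∧ (¬(F ∧ x1) ∧ (T ∨ ((x0 ∧ F) ∧ ¬T)))
  →6  x0 ∧ ((¬F ∨ ¬x1) ∧ (T ∨ ((x0 ∧ F) ∧ ¬T)))
  →7  x0 ∧ ((T ∨ ¬x1) ∧ (T ∨ ((x0 ∧ F) ∧ ¬T)))
  →8  x0 ∧ (T ∧ (T ∨ ((x0 ∧ F) ∧ ¬T)))
  →9  x0 ∧ (T ∨ ((x0 ∧ F) ∧ ¬T))
  →10  x0 ∧ T
  →11  x0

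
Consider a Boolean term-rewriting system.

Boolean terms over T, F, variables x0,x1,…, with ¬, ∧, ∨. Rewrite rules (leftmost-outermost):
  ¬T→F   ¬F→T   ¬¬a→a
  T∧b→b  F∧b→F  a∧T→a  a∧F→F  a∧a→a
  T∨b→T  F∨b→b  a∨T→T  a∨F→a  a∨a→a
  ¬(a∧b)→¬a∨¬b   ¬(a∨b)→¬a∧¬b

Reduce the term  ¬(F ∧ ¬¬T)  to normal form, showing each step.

Answer: normal form = T  (in 3 steps)

Derivation:
  start: ¬(F ∧ ¬¬T)
  →1  ¬F ∨ ¬¬¬T
  →2  T ∨ ¬¬¬T
  →3  T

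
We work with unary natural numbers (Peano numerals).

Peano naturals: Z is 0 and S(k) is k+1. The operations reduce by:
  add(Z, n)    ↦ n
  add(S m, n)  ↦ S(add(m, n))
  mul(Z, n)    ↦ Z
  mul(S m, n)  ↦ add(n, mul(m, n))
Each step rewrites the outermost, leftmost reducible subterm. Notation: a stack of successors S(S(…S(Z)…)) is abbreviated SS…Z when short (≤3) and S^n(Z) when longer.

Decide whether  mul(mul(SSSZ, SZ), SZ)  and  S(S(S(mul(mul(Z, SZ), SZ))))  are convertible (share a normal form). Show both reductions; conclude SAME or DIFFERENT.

Term A:
  start: mul(mul(SSSZ, SZ), SZ)
  →1  mul(add(SZ, mul(SSZ, SZ)), SZ)
  →2  mul(S(add(Z, mul(SSZ, SZ))), SZ)
  →3  add(SZ, mul(add(Z, mul(SSZ, SZ)), SZ))
  →4  S(add(Z, mul(add(Z, mul(SSZ, SZ)), SZ)))
  →5  S(mul(add(Z, mul(SSZ, SZ)), SZ))
  →6  S(mul(mul(SSZ, SZ), SZ))
  →7  S(mul(add(SZ, mul(SZ, SZ)), SZ))
  →8  S(mul(S(add(Z, mul(SZ, SZ))), SZ))
  →9  S(add(SZ, mul(add(Z, mul(SZ, SZ)), SZ)))
  →10  S(S(add(Z, mul(add(Z, mul(SZ, SZ)), SZ))))
  →11  S(S(mul(add(Z, mul(SZ, SZ)), SZ)))
  →12  S(S(mul(mul(SZ, SZ), SZ)))
  →13  S(S(mul(add(SZ, mul(Z, SZ)), SZ)))
  →14  S(S(mul(S(add(Z, mul(Z, SZ))), SZ)))
  →15  S(S(add(SZ, mul(add(Z, mul(Z, SZ)), SZ))))
  →16  S(S(S(add(Z, mul(add(Z, mul(Z, SZ)), SZ)))))
  →17  S(S(S(mul(add(Z, mul(Z, SZ)), SZ))))
  →18  S(S(S(mul(mul(Z, SZ), SZ))))
  →19  S(S(S(mul(Z, SZ))))
  →20  SSSZ

Term B:
  start: S(S(S(mul(mul(Z, SZ), SZ))))
  →1  S(S(S(mul(Z, SZ))))
  →2  SSSZ

Answer: SAME — A ⇓ SSSZ, B ⇓ SSSZ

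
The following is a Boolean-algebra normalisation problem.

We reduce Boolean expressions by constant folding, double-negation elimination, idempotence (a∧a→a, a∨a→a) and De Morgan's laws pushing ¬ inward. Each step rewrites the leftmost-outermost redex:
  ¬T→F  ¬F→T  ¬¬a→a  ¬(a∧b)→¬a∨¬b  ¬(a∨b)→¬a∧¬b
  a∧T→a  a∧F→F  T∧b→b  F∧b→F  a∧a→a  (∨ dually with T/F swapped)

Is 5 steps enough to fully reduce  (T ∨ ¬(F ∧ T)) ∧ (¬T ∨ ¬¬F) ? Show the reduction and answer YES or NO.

  start: (T ∨ ¬(F ∧ T)) ∧ (¬T ∨ ¬¬F)
  step 1: T ∧ (¬T ∨ ¬¬F)
  step 2: ¬T ∨ ¬¬F
  step 3: F ∨ ¬¬F
  step 4: ¬¬F
  step 5: F

Answer: YES — reaches normal form F in 5 ≤ 5 steps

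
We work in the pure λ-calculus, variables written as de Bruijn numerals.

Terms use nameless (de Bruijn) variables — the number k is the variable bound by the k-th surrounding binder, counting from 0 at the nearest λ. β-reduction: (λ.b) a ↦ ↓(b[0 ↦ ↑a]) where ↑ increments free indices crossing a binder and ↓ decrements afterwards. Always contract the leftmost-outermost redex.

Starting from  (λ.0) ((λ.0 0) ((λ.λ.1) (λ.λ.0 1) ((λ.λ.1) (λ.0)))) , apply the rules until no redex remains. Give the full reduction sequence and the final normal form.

  start: (λ.0) ((λ.0 0) ((λ.λ.1) (λ.λ.0 1) ((λ.λ.1) (λ.0))))
  →1  (λ.0 0) ((λ.λ.1) (λ.λ.0 1) ((λ.λ.1) (λ.0)))
  →2  (λ.λ.1) (λ.λ.0 1) ((λ.λ.1) (λ.0)) ((λ.λ.1) (λ.λ.0 1) ((λ.λ.1) (λ.0)))
  →3  (λ.λ.λ.0 1) ((λ.λ.1) (λ.0)) ((λ.λ.1) (λ.λ.0 1) ((λ.λ.1) (λ.0)))
  →4  (λ.λ.0 1) ((λ.λ.1) (λ.λ.0 1) ((λ.λ.1) (λ.0)))
  →5  λ.0 ((λ.λ.1) (λ.λ.0 1) ((λ.λ.1) (λ.0)))
  →6  λ.0 ((λ.λ.λ.0 1) ((λ.λ.1) (λ.0)))
  →7  λ.0 (λ.λ.0 1)

Answer: normal form = λ.0 (λ.λ.0 1)  (in 7 steps)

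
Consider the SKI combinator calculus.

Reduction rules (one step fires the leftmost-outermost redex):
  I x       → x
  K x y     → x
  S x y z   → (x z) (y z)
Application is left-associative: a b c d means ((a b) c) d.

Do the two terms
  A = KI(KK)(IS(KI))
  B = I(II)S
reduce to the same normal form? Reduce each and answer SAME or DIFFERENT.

Answer: DIFFERENT — A ⇓ S(KI), B ⇓ S

Derivation:
Term A:
  start: KI(KK)(IS(KI))
  [1] I(IS(KI))
  [2] IS(KI)
  [3] S(KI)

Term B:
  start: I(II)S
  [1] IIS
  [2] IS
  [3] S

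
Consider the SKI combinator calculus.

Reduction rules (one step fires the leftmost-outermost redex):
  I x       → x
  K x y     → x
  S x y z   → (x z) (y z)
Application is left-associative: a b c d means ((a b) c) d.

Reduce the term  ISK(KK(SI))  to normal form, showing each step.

Answer: normal form = SKK  (in 2 steps)

Derivation:
  start: ISK(KK(SI))
  [1] SK(KK(SI))
  [2] SKK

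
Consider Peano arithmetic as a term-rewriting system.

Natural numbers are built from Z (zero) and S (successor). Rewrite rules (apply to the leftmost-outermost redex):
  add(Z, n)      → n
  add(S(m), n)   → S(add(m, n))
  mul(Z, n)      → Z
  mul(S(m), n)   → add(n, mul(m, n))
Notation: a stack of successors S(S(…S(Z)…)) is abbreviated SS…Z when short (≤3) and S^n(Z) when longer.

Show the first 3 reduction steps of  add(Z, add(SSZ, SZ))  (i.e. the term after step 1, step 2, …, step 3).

Answer: after 3 steps: S(S(add(Z, SZ)))

Reduction:
  start: add(Z, add(SSZ, SZ))
  [1] add(SSZ, SZ)
  [2] S(add(SZ, SZ))
  [3] S(S(add(Z, SZ)))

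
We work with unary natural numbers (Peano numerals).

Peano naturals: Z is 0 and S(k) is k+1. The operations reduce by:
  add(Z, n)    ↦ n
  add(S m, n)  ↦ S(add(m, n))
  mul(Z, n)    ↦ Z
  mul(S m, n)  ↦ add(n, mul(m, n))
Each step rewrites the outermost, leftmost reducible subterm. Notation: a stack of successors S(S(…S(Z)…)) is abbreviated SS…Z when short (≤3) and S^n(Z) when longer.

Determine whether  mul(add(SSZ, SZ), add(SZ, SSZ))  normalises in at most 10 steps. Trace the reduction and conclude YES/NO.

Answer: NO — after 10 steps the term is S(S(S(add(add(SZ, SSZ), mul(add(Z, SZ), add(SZ, SSZ)))))), not yet normal

Derivation:
  start: mul(add(SSZ, SZ), add(SZ, SSZ))
  [1] mul(S(add(SZ, SZ)), add(SZ, SSZ))
  [2] add(add(SZ, SSZ), mul(add(SZ, SZ), add(SZ, SSZ)))
  [3] add(S(add(Z, SSZ)), mul(add(SZ, SZ), add(SZ, SSZ)))
  [4] S(add(add(Z, SSZ), mul(add(SZ, SZ), add(SZ, SSZ))))
  [5] S(add(SSZ, mul(add(SZ, SZ), add(SZ, SSZ))))
  [6] S(S(add(SZ, mul(add(SZ, SZ), add(SZ, SSZ)))))
  [7] S(S(S(add(Z, mul(add(SZ, SZ), add(SZ, SSZ))))))
  [8] S(S(S(mul(add(SZ, SZ), add(SZ, SSZ)))))
  [9] S(S(S(mul(S(add(Z, SZ)), add(SZ, SSZ)))))
  [10] S(S(S(add(add(SZ, SSZ), mul(add(Z, SZ), add(SZ, SSZ))))))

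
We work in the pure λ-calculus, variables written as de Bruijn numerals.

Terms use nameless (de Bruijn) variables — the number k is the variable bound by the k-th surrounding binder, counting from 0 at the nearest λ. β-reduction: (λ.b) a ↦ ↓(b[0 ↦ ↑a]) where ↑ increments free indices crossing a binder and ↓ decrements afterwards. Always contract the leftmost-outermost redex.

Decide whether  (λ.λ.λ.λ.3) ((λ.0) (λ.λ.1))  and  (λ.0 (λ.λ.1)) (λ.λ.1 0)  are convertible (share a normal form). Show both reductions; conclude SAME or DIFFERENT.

Answer: DIFFERENT — A ⇓ λ.λ.λ.λ.λ.1, B ⇓ λ.λ.1

Reduction:
Term A:
  start: (λ.λ.λ.λ.3) ((λ.0) (λ.λ.1))
  [1] λ.λ.λ.(λ.0) (λ.λ.1)
  [2] λ.λ.λ.λ.λ.1

Term B:
  start: (λ.0 (λ.λ.1)) (λ.λ.1 0)
  [1] (λ.λ.1 0) (λ.λ.1)
  [2] λ.(λ.λ.1) 0
  [3] λ.λ.1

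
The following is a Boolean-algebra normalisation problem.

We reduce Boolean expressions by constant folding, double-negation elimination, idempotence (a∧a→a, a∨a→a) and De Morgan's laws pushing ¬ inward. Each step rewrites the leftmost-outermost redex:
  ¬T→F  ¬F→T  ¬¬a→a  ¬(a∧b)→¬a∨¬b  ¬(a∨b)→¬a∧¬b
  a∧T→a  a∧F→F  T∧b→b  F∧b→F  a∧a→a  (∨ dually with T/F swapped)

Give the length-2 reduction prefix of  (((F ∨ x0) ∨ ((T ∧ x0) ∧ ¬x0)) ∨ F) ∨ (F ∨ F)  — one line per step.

Answer: after 2 steps: (x0 ∨ ((T ∧ x0) ∧ ¬x0)) ∨ (F ∨ F)

Reduction:
  start: (((F ∨ x0) ∨ ((T ∧ x0) ∧ ¬x0)) ∨ F) ∨ (F ∨ F)
  step 1: ((F ∨ x0) ∨ ((T ∧ x0) ∧ ¬x0)) ∨ (F ∨ F)
  step 2: (x0 ∨ ((T ∧ x0) ∧ ¬x0)) ∨ (F ∨ F)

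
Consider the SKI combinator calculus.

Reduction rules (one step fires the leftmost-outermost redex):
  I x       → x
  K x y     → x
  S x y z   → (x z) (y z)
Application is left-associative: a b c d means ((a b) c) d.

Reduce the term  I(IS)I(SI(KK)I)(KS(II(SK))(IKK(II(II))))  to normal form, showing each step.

  start: I(IS)I(SI(KK)I)(KS(II(SK))(IKK(II(II))))
  [1] ISI(SI(KK)I)(KS(II(SK))(IKK(II(II))))
  [2] SI(SI(KK)I)(KS(II(SK))(IKK(II(II))))
  [3] I(KS(II(SK))(IKK(II(II))))(SI(KK)I(KS(II(SK))(IKK(II(II)))))
  [4] KS(II(SK))(IKK(II(II)))(SI(KK)I(KS(II(SK))(IKK(II(II)))))
  [5] S(IKK(II(II)))(SI(KK)I(KS(II(SK))(IKK(II(II)))))
  [6] S(KK(II(II)))(SI(KK)I(KS(II(SK))(IKK(II(II)))))
  [7] SK(SI(KK)I(KS(II(SK))(IKK(II(II)))))
  [8] SK(II(KKI)(KS(II(SK))(IKK(II(II)))))
  [9] SK(I(KKI)(KS(II(SK))(IKK(II(II)))))
  [10] SK(KKI(KS(II(SK))(IKK(II(II)))))
  [11] SK(K(KS(II(SK))(IKK(II(II)))))
  [12] SK(K(S(IKK(II(II)))))
  [13] SK(K(S(KK(II(II)))))
  [14] SK(K(SK))

Answer: normal form = SK(K(SK))  (in 14 steps)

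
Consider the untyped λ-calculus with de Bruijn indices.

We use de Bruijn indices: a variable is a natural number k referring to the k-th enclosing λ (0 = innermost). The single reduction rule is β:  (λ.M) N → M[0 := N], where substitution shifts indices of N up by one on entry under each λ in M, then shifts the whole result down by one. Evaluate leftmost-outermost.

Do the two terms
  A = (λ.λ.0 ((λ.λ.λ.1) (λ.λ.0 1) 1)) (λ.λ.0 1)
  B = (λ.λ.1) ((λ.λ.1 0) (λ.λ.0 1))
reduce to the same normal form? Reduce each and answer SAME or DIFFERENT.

Answer: DIFFERENT — A ⇓ λ.0 (λ.λ.λ.0 1), B ⇓ λ.λ.λ.0 1

Working:
Term A:
  start: (λ.λ.0 ((λ.λ.λ.1) (λ.λ.0 1) 1)) (λ.λ.0 1)
  →1  λ.0 ((λ.λ.λ.1) (λ.λ.0 1) (λ.λ.0 1))
  →2  λ.0 ((λ.λ.1) (λ.λ.0 1))
  →3  λ.0 (λ.λ.λ.0 1)

Term B:
  start: (λ.λ.1) ((λ.λ.1 0) (λ.λ.0 1))
  →1  λ.(λ.λ.1 0) (λ.λ.0 1)
  →2  λ.λ.(λ.λ.0 1) 0
  →3  λ.λ.λ.0 1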